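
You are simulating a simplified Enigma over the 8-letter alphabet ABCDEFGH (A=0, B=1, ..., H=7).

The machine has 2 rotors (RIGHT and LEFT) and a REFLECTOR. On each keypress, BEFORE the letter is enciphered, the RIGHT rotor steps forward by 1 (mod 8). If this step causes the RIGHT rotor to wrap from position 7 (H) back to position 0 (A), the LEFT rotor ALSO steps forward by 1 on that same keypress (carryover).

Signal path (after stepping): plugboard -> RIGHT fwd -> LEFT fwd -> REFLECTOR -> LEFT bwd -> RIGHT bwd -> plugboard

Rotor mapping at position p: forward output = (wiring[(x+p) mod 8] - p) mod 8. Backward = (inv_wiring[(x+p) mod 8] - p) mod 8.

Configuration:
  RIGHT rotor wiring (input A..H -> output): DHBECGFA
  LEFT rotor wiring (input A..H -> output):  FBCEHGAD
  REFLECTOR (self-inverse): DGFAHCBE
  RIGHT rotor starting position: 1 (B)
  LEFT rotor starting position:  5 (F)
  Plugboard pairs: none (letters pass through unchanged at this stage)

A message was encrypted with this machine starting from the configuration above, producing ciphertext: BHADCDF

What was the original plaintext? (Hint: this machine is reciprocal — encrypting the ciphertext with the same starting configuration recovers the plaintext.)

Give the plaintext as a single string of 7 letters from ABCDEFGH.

Answer: CGDFACG

Derivation:
Char 1 ('B'): step: R->2, L=5; B->plug->B->R->C->L->G->refl->B->L'->A->R'->C->plug->C
Char 2 ('H'): step: R->3, L=5; H->plug->H->R->G->L->H->refl->E->L'->E->R'->G->plug->G
Char 3 ('A'): step: R->4, L=5; A->plug->A->R->G->L->H->refl->E->L'->E->R'->D->plug->D
Char 4 ('D'): step: R->5, L=5; D->plug->D->R->G->L->H->refl->E->L'->E->R'->F->plug->F
Char 5 ('C'): step: R->6, L=5; C->plug->C->R->F->L->F->refl->C->L'->H->R'->A->plug->A
Char 6 ('D'): step: R->7, L=5; D->plug->D->R->C->L->G->refl->B->L'->A->R'->C->plug->C
Char 7 ('F'): step: R->0, L->6 (L advanced); F->plug->F->R->G->L->B->refl->G->L'->F->R'->G->plug->G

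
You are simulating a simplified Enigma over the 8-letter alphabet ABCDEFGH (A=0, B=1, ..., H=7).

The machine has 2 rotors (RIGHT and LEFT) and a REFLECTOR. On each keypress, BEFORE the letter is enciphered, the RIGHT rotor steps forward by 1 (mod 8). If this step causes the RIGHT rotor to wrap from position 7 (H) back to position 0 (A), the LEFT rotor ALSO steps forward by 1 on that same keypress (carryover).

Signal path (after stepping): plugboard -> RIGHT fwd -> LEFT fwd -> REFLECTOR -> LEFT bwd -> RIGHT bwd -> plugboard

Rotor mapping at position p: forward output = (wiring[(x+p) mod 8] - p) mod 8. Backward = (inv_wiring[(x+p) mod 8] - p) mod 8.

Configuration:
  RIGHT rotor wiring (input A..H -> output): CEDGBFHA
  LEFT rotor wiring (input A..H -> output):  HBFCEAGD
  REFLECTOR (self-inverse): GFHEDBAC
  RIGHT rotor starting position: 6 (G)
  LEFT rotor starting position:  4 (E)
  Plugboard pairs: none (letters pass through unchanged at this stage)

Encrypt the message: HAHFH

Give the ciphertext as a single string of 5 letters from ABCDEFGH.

Answer: EFFAD

Derivation:
Char 1 ('H'): step: R->7, L=4; H->plug->H->R->A->L->A->refl->G->L'->H->R'->E->plug->E
Char 2 ('A'): step: R->0, L->5 (L advanced); A->plug->A->R->C->L->G->refl->A->L'->F->R'->F->plug->F
Char 3 ('H'): step: R->1, L=5; H->plug->H->R->B->L->B->refl->F->L'->G->R'->F->plug->F
Char 4 ('F'): step: R->2, L=5; F->plug->F->R->G->L->F->refl->B->L'->B->R'->A->plug->A
Char 5 ('H'): step: R->3, L=5; H->plug->H->R->A->L->D->refl->E->L'->E->R'->D->plug->D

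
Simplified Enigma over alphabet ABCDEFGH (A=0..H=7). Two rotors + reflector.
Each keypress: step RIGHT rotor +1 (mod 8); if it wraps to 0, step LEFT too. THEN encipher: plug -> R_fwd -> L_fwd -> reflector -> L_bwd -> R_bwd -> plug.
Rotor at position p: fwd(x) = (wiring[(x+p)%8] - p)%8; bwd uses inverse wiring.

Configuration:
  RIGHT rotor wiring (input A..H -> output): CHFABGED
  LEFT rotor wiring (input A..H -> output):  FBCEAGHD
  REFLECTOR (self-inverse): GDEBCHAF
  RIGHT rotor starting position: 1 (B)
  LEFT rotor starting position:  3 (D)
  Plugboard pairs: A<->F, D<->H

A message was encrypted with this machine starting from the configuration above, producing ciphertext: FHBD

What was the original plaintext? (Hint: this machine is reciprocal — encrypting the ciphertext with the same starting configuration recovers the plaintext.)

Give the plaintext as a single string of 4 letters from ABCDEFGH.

Char 1 ('F'): step: R->2, L=3; F->plug->A->R->D->L->E->refl->C->L'->F->R'->H->plug->D
Char 2 ('H'): step: R->3, L=3; H->plug->D->R->B->L->F->refl->H->L'->H->R'->F->plug->A
Char 3 ('B'): step: R->4, L=3; B->plug->B->R->C->L->D->refl->B->L'->A->R'->C->plug->C
Char 4 ('D'): step: R->5, L=3; D->plug->H->R->E->L->A->refl->G->L'->G->R'->C->plug->C

Answer: DACC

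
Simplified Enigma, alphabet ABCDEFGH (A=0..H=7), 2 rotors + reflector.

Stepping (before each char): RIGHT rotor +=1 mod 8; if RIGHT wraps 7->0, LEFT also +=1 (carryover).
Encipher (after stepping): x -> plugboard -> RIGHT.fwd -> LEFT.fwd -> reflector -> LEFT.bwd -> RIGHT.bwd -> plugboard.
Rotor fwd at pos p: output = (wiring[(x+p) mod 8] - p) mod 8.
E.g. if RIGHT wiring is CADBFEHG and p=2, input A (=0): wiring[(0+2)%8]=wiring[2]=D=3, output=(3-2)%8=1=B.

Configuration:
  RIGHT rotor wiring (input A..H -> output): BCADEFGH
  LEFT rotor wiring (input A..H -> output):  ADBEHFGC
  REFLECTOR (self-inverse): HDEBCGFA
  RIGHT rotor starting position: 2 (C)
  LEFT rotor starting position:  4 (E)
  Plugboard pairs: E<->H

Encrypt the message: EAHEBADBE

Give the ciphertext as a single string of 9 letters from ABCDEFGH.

Char 1 ('E'): step: R->3, L=4; E->plug->H->R->F->L->H->refl->A->L'->H->R'->G->plug->G
Char 2 ('A'): step: R->4, L=4; A->plug->A->R->A->L->D->refl->B->L'->B->R'->B->plug->B
Char 3 ('H'): step: R->5, L=4; H->plug->E->R->F->L->H->refl->A->L'->H->R'->H->plug->E
Char 4 ('E'): step: R->6, L=4; E->plug->H->R->H->L->A->refl->H->L'->F->R'->F->plug->F
Char 5 ('B'): step: R->7, L=4; B->plug->B->R->C->L->C->refl->E->L'->E->R'->E->plug->H
Char 6 ('A'): step: R->0, L->5 (L advanced); A->plug->A->R->B->L->B->refl->D->L'->D->R'->D->plug->D
Char 7 ('D'): step: R->1, L=5; D->plug->D->R->D->L->D->refl->B->L'->B->R'->A->plug->A
Char 8 ('B'): step: R->2, L=5; B->plug->B->R->B->L->B->refl->D->L'->D->R'->D->plug->D
Char 9 ('E'): step: R->3, L=5; E->plug->H->R->F->L->E->refl->C->L'->H->R'->G->plug->G

Answer: GBEFHDADG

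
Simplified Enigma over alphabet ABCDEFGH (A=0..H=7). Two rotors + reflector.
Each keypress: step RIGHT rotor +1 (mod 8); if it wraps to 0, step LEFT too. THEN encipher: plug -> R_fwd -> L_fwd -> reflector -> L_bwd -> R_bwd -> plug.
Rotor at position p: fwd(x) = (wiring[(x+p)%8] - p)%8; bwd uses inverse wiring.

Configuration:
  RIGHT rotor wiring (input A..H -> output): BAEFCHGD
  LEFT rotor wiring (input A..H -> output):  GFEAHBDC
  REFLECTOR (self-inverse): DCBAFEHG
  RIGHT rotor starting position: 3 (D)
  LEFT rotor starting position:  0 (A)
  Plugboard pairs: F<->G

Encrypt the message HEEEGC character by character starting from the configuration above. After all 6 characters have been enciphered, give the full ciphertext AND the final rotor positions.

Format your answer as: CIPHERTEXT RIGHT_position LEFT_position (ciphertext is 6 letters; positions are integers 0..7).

Answer: CCCGBD 1 1

Derivation:
Char 1 ('H'): step: R->4, L=0; H->plug->H->R->B->L->F->refl->E->L'->C->R'->C->plug->C
Char 2 ('E'): step: R->5, L=0; E->plug->E->R->D->L->A->refl->D->L'->G->R'->C->plug->C
Char 3 ('E'): step: R->6, L=0; E->plug->E->R->G->L->D->refl->A->L'->D->R'->C->plug->C
Char 4 ('E'): step: R->7, L=0; E->plug->E->R->G->L->D->refl->A->L'->D->R'->F->plug->G
Char 5 ('G'): step: R->0, L->1 (L advanced); G->plug->F->R->H->L->F->refl->E->L'->A->R'->B->plug->B
Char 6 ('C'): step: R->1, L=1; C->plug->C->R->E->L->A->refl->D->L'->B->R'->D->plug->D
Final: ciphertext=CCCGBD, RIGHT=1, LEFT=1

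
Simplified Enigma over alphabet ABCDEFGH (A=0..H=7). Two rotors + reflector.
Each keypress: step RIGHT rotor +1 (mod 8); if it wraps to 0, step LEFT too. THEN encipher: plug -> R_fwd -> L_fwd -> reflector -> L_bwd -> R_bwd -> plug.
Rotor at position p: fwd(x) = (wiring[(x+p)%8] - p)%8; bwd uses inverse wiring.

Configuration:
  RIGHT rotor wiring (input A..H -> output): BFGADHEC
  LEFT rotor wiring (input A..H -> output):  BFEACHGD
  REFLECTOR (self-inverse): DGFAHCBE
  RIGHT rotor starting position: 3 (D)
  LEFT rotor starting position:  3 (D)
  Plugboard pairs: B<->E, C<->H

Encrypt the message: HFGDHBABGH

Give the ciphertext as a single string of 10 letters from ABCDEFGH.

Char 1 ('H'): step: R->4, L=3; H->plug->C->R->A->L->F->refl->C->L'->G->R'->D->plug->D
Char 2 ('F'): step: R->5, L=3; F->plug->F->R->B->L->H->refl->E->L'->C->R'->A->plug->A
Char 3 ('G'): step: R->6, L=3; G->plug->G->R->F->L->G->refl->B->L'->H->R'->D->plug->D
Char 4 ('D'): step: R->7, L=3; D->plug->D->R->H->L->B->refl->G->L'->F->R'->H->plug->C
Char 5 ('H'): step: R->0, L->4 (L advanced); H->plug->C->R->G->L->A->refl->D->L'->B->R'->A->plug->A
Char 6 ('B'): step: R->1, L=4; B->plug->E->R->G->L->A->refl->D->L'->B->R'->G->plug->G
Char 7 ('A'): step: R->2, L=4; A->plug->A->R->E->L->F->refl->C->L'->C->R'->E->plug->B
Char 8 ('B'): step: R->3, L=4; B->plug->E->R->H->L->E->refl->H->L'->D->R'->H->plug->C
Char 9 ('G'): step: R->4, L=4; G->plug->G->R->C->L->C->refl->F->L'->E->R'->H->plug->C
Char 10 ('H'): step: R->5, L=4; H->plug->C->R->F->L->B->refl->G->L'->A->R'->E->plug->B

Answer: DADCAGBCCB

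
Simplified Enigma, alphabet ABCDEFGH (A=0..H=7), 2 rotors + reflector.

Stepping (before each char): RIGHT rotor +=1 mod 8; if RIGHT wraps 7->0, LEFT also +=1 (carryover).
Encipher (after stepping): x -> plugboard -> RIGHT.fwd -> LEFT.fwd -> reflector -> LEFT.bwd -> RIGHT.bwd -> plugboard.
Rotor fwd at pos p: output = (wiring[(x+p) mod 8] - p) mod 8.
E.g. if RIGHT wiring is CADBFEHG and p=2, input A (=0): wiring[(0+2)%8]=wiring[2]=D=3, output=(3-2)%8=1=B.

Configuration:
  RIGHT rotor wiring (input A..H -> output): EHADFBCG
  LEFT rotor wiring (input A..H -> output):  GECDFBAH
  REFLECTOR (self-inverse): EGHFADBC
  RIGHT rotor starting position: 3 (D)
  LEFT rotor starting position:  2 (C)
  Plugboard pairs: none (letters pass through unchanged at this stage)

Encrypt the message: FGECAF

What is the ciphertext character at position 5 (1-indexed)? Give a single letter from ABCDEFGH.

Char 1 ('F'): step: R->4, L=2; F->plug->F->R->D->L->H->refl->C->L'->H->R'->H->plug->H
Char 2 ('G'): step: R->5, L=2; G->plug->G->R->G->L->E->refl->A->L'->A->R'->H->plug->H
Char 3 ('E'): step: R->6, L=2; E->plug->E->R->C->L->D->refl->F->L'->F->R'->F->plug->F
Char 4 ('C'): step: R->7, L=2; C->plug->C->R->A->L->A->refl->E->L'->G->R'->F->plug->F
Char 5 ('A'): step: R->0, L->3 (L advanced); A->plug->A->R->E->L->E->refl->A->L'->A->R'->C->plug->C

C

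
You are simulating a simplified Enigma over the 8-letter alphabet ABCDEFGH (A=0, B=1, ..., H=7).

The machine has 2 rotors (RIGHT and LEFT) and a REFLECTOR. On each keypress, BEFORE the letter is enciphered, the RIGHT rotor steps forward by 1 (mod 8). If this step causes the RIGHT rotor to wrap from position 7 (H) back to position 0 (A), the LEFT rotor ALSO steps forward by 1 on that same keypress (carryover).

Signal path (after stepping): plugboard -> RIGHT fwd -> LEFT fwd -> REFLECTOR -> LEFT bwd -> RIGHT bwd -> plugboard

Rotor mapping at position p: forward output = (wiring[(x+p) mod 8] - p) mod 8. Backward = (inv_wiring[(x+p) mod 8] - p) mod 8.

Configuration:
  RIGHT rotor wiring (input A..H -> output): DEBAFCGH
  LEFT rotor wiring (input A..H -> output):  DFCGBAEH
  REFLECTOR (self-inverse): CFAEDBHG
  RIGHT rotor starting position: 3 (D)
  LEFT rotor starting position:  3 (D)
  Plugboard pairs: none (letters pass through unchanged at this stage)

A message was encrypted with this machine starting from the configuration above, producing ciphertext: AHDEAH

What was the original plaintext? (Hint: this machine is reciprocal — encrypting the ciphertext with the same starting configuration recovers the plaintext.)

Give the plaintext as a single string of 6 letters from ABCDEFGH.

Answer: EFCHCC

Derivation:
Char 1 ('A'): step: R->4, L=3; A->plug->A->R->B->L->G->refl->H->L'->H->R'->E->plug->E
Char 2 ('H'): step: R->5, L=3; H->plug->H->R->A->L->D->refl->E->L'->E->R'->F->plug->F
Char 3 ('D'): step: R->6, L=3; D->plug->D->R->G->L->C->refl->A->L'->F->R'->C->plug->C
Char 4 ('E'): step: R->7, L=3; E->plug->E->R->B->L->G->refl->H->L'->H->R'->H->plug->H
Char 5 ('A'): step: R->0, L->4 (L advanced); A->plug->A->R->D->L->D->refl->E->L'->B->R'->C->plug->C
Char 6 ('H'): step: R->1, L=4; H->plug->H->R->C->L->A->refl->C->L'->H->R'->C->plug->C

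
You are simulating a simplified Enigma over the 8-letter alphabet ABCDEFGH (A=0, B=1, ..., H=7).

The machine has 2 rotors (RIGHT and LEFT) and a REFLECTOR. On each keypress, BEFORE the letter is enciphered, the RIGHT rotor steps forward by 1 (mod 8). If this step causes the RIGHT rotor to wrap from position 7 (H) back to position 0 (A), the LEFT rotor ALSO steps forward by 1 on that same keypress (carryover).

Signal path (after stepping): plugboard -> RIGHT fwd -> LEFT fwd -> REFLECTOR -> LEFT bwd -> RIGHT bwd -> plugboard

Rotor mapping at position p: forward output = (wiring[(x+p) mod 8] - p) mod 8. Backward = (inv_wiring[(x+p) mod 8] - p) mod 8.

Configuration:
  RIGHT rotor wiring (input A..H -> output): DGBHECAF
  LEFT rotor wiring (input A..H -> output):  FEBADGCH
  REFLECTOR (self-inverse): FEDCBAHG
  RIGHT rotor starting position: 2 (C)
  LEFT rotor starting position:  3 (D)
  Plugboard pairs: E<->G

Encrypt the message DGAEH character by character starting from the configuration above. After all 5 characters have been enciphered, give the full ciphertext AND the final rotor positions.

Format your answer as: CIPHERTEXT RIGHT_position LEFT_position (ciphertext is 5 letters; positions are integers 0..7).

Answer: GHEHG 7 3

Derivation:
Char 1 ('D'): step: R->3, L=3; D->plug->D->R->F->L->C->refl->D->L'->C->R'->E->plug->G
Char 2 ('G'): step: R->4, L=3; G->plug->E->R->H->L->G->refl->H->L'->D->R'->H->plug->H
Char 3 ('A'): step: R->5, L=3; A->plug->A->R->F->L->C->refl->D->L'->C->R'->G->plug->E
Char 4 ('E'): step: R->6, L=3; E->plug->G->R->G->L->B->refl->E->L'->E->R'->H->plug->H
Char 5 ('H'): step: R->7, L=3; H->plug->H->R->B->L->A->refl->F->L'->A->R'->E->plug->G
Final: ciphertext=GHEHG, RIGHT=7, LEFT=3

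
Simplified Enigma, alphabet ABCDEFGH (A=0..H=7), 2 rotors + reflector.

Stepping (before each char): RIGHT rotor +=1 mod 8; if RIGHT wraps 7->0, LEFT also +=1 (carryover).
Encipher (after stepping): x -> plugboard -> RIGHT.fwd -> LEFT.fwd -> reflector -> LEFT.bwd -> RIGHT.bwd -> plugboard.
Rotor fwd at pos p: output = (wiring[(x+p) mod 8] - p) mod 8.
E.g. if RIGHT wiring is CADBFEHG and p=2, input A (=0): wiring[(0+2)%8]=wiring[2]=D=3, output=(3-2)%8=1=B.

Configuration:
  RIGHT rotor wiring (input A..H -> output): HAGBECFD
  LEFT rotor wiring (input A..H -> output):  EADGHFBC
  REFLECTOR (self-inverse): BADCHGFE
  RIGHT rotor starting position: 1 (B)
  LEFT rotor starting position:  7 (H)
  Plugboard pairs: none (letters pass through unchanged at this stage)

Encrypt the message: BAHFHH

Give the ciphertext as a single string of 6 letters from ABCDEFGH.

Char 1 ('B'): step: R->2, L=7; B->plug->B->R->H->L->C->refl->D->L'->A->R'->D->plug->D
Char 2 ('A'): step: R->3, L=7; A->plug->A->R->G->L->G->refl->F->L'->B->R'->B->plug->B
Char 3 ('H'): step: R->4, L=7; H->plug->H->R->F->L->A->refl->B->L'->C->R'->G->plug->G
Char 4 ('F'): step: R->5, L=7; F->plug->F->R->B->L->F->refl->G->L'->G->R'->C->plug->C
Char 5 ('H'): step: R->6, L=7; H->plug->H->R->E->L->H->refl->E->L'->D->R'->F->plug->F
Char 6 ('H'): step: R->7, L=7; H->plug->H->R->G->L->G->refl->F->L'->B->R'->C->plug->C

Answer: DBGCFC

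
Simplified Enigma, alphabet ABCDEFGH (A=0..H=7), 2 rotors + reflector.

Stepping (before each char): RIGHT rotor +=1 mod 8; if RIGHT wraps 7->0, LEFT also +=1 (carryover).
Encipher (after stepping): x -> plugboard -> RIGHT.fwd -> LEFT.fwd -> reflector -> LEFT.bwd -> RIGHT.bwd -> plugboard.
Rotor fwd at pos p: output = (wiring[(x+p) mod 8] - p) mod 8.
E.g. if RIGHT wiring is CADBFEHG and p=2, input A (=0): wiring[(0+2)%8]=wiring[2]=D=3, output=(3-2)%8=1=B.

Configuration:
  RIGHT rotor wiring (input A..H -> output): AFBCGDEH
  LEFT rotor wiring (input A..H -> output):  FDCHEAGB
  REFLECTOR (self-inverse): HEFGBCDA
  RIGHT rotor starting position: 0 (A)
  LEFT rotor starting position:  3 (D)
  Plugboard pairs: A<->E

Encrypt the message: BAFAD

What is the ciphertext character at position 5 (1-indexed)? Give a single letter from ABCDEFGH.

Char 1 ('B'): step: R->1, L=3; B->plug->B->R->A->L->E->refl->B->L'->B->R'->C->plug->C
Char 2 ('A'): step: R->2, L=3; A->plug->E->R->C->L->F->refl->C->L'->F->R'->F->plug->F
Char 3 ('F'): step: R->3, L=3; F->plug->F->R->F->L->C->refl->F->L'->C->R'->G->plug->G
Char 4 ('A'): step: R->4, L=3; A->plug->E->R->E->L->G->refl->D->L'->D->R'->D->plug->D
Char 5 ('D'): step: R->5, L=3; D->plug->D->R->D->L->D->refl->G->L'->E->R'->F->plug->F

F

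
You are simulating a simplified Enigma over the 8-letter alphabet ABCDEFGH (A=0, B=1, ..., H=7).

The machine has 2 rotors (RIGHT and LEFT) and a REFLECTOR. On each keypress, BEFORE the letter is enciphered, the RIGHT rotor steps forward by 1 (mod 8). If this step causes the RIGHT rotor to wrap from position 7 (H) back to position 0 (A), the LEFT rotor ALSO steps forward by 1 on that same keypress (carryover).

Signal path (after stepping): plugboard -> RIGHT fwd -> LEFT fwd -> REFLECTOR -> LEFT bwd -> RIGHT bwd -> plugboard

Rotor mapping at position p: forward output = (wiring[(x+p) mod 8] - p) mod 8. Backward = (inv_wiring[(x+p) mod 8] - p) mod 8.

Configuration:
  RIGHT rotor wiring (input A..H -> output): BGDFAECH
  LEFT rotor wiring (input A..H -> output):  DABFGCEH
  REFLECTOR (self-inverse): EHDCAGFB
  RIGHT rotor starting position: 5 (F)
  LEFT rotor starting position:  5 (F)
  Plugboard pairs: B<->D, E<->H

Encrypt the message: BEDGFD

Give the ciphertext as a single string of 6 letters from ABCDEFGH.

Answer: CAEBAC

Derivation:
Char 1 ('B'): step: R->6, L=5; B->plug->D->R->A->L->F->refl->G->L'->D->R'->C->plug->C
Char 2 ('E'): step: R->7, L=5; E->plug->H->R->D->L->G->refl->F->L'->A->R'->A->plug->A
Char 3 ('D'): step: R->0, L->6 (L advanced); D->plug->B->R->G->L->A->refl->E->L'->H->R'->H->plug->E
Char 4 ('G'): step: R->1, L=6; G->plug->G->R->G->L->A->refl->E->L'->H->R'->D->plug->B
Char 5 ('F'): step: R->2, L=6; F->plug->F->R->F->L->H->refl->B->L'->B->R'->A->plug->A
Char 6 ('D'): step: R->3, L=6; D->plug->B->R->F->L->H->refl->B->L'->B->R'->C->plug->C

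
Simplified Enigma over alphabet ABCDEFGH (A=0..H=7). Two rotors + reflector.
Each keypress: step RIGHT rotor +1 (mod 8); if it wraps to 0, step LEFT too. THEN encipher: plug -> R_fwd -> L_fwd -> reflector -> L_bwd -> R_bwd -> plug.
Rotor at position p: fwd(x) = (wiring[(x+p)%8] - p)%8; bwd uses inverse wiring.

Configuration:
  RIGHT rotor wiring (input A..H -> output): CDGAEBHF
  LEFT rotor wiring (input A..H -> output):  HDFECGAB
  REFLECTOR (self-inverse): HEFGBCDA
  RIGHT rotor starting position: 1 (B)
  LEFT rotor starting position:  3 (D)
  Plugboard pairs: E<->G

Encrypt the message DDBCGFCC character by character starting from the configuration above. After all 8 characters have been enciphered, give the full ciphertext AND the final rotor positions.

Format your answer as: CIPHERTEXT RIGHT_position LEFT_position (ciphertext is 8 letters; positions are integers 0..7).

Char 1 ('D'): step: R->2, L=3; D->plug->D->R->H->L->C->refl->F->L'->D->R'->F->plug->F
Char 2 ('D'): step: R->3, L=3; D->plug->D->R->E->L->G->refl->D->L'->C->R'->E->plug->G
Char 3 ('B'): step: R->4, L=3; B->plug->B->R->F->L->E->refl->B->L'->A->R'->A->plug->A
Char 4 ('C'): step: R->5, L=3; C->plug->C->R->A->L->B->refl->E->L'->F->R'->D->plug->D
Char 5 ('G'): step: R->6, L=3; G->plug->E->R->A->L->B->refl->E->L'->F->R'->D->plug->D
Char 6 ('F'): step: R->7, L=3; F->plug->F->R->F->L->E->refl->B->L'->A->R'->H->plug->H
Char 7 ('C'): step: R->0, L->4 (L advanced); C->plug->C->R->G->L->B->refl->E->L'->C->R'->A->plug->A
Char 8 ('C'): step: R->1, L=4; C->plug->C->R->H->L->A->refl->H->L'->F->R'->B->plug->B
Final: ciphertext=FGADDHAB, RIGHT=1, LEFT=4

Answer: FGADDHAB 1 4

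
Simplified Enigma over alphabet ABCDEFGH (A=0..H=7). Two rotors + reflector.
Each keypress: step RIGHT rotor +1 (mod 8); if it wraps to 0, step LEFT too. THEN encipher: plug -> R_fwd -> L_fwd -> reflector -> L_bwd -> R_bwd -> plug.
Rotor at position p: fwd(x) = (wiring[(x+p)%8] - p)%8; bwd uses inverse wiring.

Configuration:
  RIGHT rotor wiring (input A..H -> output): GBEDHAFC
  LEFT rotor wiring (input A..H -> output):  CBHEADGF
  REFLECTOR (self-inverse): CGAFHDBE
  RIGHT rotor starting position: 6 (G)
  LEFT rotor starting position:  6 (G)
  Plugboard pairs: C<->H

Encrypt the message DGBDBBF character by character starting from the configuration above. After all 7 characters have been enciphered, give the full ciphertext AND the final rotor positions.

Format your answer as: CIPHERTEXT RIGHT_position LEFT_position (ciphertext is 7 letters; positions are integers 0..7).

Answer: EFHCCHG 5 7

Derivation:
Char 1 ('D'): step: R->7, L=6; D->plug->D->R->F->L->G->refl->B->L'->E->R'->E->plug->E
Char 2 ('G'): step: R->0, L->7 (L advanced); G->plug->G->R->F->L->B->refl->G->L'->A->R'->F->plug->F
Char 3 ('B'): step: R->1, L=7; B->plug->B->R->D->L->A->refl->C->L'->C->R'->C->plug->H
Char 4 ('D'): step: R->2, L=7; D->plug->D->R->G->L->E->refl->H->L'->H->R'->H->plug->C
Char 5 ('B'): step: R->3, L=7; B->plug->B->R->E->L->F->refl->D->L'->B->R'->H->plug->C
Char 6 ('B'): step: R->4, L=7; B->plug->B->R->E->L->F->refl->D->L'->B->R'->C->plug->H
Char 7 ('F'): step: R->5, L=7; F->plug->F->R->H->L->H->refl->E->L'->G->R'->G->plug->G
Final: ciphertext=EFHCCHG, RIGHT=5, LEFT=7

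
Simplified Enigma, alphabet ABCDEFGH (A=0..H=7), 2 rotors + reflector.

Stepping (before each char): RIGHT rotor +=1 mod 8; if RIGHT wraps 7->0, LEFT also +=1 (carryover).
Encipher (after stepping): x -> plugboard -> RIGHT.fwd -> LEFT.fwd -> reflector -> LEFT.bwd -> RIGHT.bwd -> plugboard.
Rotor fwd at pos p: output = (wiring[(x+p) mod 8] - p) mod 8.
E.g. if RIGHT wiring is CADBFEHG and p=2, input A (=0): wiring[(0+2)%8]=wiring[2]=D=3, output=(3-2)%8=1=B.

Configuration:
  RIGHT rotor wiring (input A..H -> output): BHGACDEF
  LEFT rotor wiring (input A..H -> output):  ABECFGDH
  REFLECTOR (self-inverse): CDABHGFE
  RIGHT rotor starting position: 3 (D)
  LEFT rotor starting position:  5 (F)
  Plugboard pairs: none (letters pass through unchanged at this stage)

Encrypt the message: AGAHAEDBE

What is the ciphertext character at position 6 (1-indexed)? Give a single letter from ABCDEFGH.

Char 1 ('A'): step: R->4, L=5; A->plug->A->R->G->L->F->refl->G->L'->B->R'->D->plug->D
Char 2 ('G'): step: R->5, L=5; G->plug->G->R->D->L->D->refl->B->L'->A->R'->C->plug->C
Char 3 ('A'): step: R->6, L=5; A->plug->A->R->G->L->F->refl->G->L'->B->R'->D->plug->D
Char 4 ('H'): step: R->7, L=5; H->plug->H->R->F->L->H->refl->E->L'->E->R'->G->plug->G
Char 5 ('A'): step: R->0, L->6 (L advanced); A->plug->A->R->B->L->B->refl->D->L'->D->R'->F->plug->F
Char 6 ('E'): step: R->1, L=6; E->plug->E->R->C->L->C->refl->A->L'->H->R'->C->plug->C

C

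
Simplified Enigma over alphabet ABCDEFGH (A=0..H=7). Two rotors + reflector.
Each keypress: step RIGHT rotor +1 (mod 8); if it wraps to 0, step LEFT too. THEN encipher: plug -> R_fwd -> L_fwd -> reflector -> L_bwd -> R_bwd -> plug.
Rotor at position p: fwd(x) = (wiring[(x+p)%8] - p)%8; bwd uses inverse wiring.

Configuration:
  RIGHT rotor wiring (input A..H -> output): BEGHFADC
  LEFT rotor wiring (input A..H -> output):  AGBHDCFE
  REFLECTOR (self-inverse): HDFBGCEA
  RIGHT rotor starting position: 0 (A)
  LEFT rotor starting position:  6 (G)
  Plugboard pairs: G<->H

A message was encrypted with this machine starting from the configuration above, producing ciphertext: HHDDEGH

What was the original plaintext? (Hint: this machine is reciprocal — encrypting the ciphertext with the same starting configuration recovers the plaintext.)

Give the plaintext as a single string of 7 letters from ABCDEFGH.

Answer: EEGHFDD

Derivation:
Char 1 ('H'): step: R->1, L=6; H->plug->G->R->B->L->G->refl->E->L'->H->R'->E->plug->E
Char 2 ('H'): step: R->2, L=6; H->plug->G->R->H->L->E->refl->G->L'->B->R'->E->plug->E
Char 3 ('D'): step: R->3, L=6; D->plug->D->R->A->L->H->refl->A->L'->D->R'->H->plug->G
Char 4 ('D'): step: R->4, L=6; D->plug->D->R->G->L->F->refl->C->L'->C->R'->G->plug->H
Char 5 ('E'): step: R->5, L=6; E->plug->E->R->H->L->E->refl->G->L'->B->R'->F->plug->F
Char 6 ('G'): step: R->6, L=6; G->plug->H->R->C->L->C->refl->F->L'->G->R'->D->plug->D
Char 7 ('H'): step: R->7, L=6; H->plug->G->R->B->L->G->refl->E->L'->H->R'->D->plug->D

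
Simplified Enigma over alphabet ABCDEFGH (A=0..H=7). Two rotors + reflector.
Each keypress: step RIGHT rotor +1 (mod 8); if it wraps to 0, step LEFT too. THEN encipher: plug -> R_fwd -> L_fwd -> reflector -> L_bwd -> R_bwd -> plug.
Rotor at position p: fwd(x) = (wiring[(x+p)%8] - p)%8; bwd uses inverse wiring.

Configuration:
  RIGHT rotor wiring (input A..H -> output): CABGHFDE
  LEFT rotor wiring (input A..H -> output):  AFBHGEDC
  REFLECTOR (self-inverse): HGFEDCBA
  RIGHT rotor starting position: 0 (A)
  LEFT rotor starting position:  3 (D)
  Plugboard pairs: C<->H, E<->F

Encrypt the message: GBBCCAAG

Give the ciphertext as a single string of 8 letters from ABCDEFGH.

Answer: FDAHHBGE

Derivation:
Char 1 ('G'): step: R->1, L=3; G->plug->G->R->D->L->A->refl->H->L'->E->R'->E->plug->F
Char 2 ('B'): step: R->2, L=3; B->plug->B->R->E->L->H->refl->A->L'->D->R'->D->plug->D
Char 3 ('B'): step: R->3, L=3; B->plug->B->R->E->L->H->refl->A->L'->D->R'->A->plug->A
Char 4 ('C'): step: R->4, L=3; C->plug->H->R->C->L->B->refl->G->L'->H->R'->C->plug->H
Char 5 ('C'): step: R->5, L=3; C->plug->H->R->C->L->B->refl->G->L'->H->R'->C->plug->H
Char 6 ('A'): step: R->6, L=3; A->plug->A->R->F->L->F->refl->C->L'->G->R'->B->plug->B
Char 7 ('A'): step: R->7, L=3; A->plug->A->R->F->L->F->refl->C->L'->G->R'->G->plug->G
Char 8 ('G'): step: R->0, L->4 (L advanced); G->plug->G->R->D->L->G->refl->B->L'->F->R'->F->plug->E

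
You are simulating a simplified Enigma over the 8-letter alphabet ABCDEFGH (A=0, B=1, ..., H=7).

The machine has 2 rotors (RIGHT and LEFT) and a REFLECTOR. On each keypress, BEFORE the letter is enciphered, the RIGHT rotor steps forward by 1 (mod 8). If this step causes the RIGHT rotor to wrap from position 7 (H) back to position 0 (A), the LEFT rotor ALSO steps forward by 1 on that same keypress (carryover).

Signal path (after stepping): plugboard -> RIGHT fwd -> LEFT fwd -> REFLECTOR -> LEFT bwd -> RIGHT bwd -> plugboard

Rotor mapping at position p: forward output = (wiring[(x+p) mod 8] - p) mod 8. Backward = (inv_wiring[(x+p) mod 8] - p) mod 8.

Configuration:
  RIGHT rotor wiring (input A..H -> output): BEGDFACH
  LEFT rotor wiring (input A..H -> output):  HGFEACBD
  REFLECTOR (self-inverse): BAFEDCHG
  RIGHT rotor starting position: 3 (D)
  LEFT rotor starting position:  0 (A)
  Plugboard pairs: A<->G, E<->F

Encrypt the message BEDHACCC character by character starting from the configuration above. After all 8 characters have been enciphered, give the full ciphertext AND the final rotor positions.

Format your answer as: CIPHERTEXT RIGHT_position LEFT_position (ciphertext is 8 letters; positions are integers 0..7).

Char 1 ('B'): step: R->4, L=0; B->plug->B->R->E->L->A->refl->B->L'->G->R'->C->plug->C
Char 2 ('E'): step: R->5, L=0; E->plug->F->R->B->L->G->refl->H->L'->A->R'->H->plug->H
Char 3 ('D'): step: R->6, L=0; D->plug->D->R->G->L->B->refl->A->L'->E->R'->A->plug->G
Char 4 ('H'): step: R->7, L=0; H->plug->H->R->D->L->E->refl->D->L'->H->R'->D->plug->D
Char 5 ('A'): step: R->0, L->1 (L advanced); A->plug->G->R->C->L->D->refl->E->L'->B->R'->A->plug->G
Char 6 ('C'): step: R->1, L=1; C->plug->C->R->C->L->D->refl->E->L'->B->R'->F->plug->E
Char 7 ('C'): step: R->2, L=1; C->plug->C->R->D->L->H->refl->G->L'->H->R'->G->plug->A
Char 8 ('C'): step: R->3, L=1; C->plug->C->R->F->L->A->refl->B->L'->E->R'->E->plug->F
Final: ciphertext=CHGDGEAF, RIGHT=3, LEFT=1

Answer: CHGDGEAF 3 1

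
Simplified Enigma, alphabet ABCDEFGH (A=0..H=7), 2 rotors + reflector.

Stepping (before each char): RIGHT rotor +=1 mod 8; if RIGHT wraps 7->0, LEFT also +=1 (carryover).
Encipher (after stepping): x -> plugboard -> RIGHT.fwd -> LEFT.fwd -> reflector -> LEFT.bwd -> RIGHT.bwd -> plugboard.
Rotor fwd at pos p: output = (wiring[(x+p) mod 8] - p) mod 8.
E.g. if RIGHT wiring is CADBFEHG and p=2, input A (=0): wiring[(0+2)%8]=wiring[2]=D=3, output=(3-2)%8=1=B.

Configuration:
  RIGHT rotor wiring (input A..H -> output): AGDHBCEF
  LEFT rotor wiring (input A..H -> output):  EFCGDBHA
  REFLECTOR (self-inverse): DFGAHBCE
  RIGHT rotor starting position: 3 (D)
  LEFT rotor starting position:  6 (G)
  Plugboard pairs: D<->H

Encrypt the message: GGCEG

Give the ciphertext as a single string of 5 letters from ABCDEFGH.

Answer: AEFAD

Derivation:
Char 1 ('G'): step: R->4, L=6; G->plug->G->R->H->L->D->refl->A->L'->F->R'->A->plug->A
Char 2 ('G'): step: R->5, L=6; G->plug->G->R->C->L->G->refl->C->L'->B->R'->E->plug->E
Char 3 ('C'): step: R->6, L=6; C->plug->C->R->C->L->G->refl->C->L'->B->R'->F->plug->F
Char 4 ('E'): step: R->7, L=6; E->plug->E->R->A->L->B->refl->F->L'->G->R'->A->plug->A
Char 5 ('G'): step: R->0, L->7 (L advanced); G->plug->G->R->E->L->H->refl->E->L'->F->R'->H->plug->D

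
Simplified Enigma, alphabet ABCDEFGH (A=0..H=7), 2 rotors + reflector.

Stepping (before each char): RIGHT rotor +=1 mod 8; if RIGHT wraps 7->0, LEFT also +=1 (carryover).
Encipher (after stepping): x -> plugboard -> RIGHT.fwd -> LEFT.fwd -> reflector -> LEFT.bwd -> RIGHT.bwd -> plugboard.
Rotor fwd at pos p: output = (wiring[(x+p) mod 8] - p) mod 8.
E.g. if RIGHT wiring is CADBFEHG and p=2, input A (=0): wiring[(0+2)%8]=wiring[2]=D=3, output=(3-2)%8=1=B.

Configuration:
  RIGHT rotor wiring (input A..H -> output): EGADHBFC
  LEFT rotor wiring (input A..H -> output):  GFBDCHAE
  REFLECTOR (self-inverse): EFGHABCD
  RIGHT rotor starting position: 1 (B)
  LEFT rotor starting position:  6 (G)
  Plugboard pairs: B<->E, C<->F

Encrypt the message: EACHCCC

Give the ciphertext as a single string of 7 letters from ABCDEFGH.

Answer: CCDGADG

Derivation:
Char 1 ('E'): step: R->2, L=6; E->plug->B->R->B->L->G->refl->C->L'->A->R'->F->plug->C
Char 2 ('A'): step: R->3, L=6; A->plug->A->R->A->L->C->refl->G->L'->B->R'->F->plug->C
Char 3 ('C'): step: R->4, L=6; C->plug->F->R->C->L->A->refl->E->L'->G->R'->D->plug->D
Char 4 ('H'): step: R->5, L=6; H->plug->H->R->C->L->A->refl->E->L'->G->R'->G->plug->G
Char 5 ('C'): step: R->6, L=6; C->plug->F->R->F->L->F->refl->B->L'->H->R'->A->plug->A
Char 6 ('C'): step: R->7, L=6; C->plug->F->R->A->L->C->refl->G->L'->B->R'->D->plug->D
Char 7 ('C'): step: R->0, L->7 (L advanced); C->plug->F->R->B->L->H->refl->D->L'->F->R'->G->plug->G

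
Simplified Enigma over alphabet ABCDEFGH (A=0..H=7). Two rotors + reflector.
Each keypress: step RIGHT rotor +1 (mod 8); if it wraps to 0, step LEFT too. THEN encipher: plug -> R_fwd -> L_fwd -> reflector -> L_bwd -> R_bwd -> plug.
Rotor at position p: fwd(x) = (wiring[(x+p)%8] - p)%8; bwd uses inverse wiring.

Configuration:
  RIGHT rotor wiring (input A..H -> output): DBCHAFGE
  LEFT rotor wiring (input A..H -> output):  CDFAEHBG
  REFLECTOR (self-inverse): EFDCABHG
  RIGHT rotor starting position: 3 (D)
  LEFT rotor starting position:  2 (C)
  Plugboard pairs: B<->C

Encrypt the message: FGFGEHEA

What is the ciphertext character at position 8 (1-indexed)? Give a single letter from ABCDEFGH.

Char 1 ('F'): step: R->4, L=2; F->plug->F->R->F->L->E->refl->A->L'->G->R'->G->plug->G
Char 2 ('G'): step: R->5, L=2; G->plug->G->R->C->L->C->refl->D->L'->A->R'->A->plug->A
Char 3 ('F'): step: R->6, L=2; F->plug->F->R->B->L->G->refl->H->L'->E->R'->E->plug->E
Char 4 ('G'): step: R->7, L=2; G->plug->G->R->G->L->A->refl->E->L'->F->R'->A->plug->A
Char 5 ('E'): step: R->0, L->3 (L advanced); E->plug->E->R->A->L->F->refl->B->L'->B->R'->B->plug->C
Char 6 ('H'): step: R->1, L=3; H->plug->H->R->C->L->E->refl->A->L'->G->R'->C->plug->B
Char 7 ('E'): step: R->2, L=3; E->plug->E->R->E->L->D->refl->C->L'->H->R'->H->plug->H
Char 8 ('A'): step: R->3, L=3; A->plug->A->R->E->L->D->refl->C->L'->H->R'->H->plug->H

H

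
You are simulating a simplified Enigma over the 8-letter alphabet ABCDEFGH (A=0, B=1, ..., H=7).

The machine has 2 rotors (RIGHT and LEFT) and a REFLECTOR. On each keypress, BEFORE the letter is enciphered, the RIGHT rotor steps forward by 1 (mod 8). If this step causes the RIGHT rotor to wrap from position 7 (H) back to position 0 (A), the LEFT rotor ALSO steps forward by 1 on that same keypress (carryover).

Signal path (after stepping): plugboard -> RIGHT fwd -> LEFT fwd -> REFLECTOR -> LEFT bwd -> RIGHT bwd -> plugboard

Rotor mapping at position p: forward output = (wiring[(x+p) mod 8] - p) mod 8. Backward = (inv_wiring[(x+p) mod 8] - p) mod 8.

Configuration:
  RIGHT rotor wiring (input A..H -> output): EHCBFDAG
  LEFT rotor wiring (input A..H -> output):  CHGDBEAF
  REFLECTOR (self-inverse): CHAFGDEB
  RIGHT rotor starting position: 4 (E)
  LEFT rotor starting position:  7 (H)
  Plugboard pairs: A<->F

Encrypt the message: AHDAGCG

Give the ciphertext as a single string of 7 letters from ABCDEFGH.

Char 1 ('A'): step: R->5, L=7; A->plug->F->R->F->L->C->refl->A->L'->C->R'->E->plug->E
Char 2 ('H'): step: R->6, L=7; H->plug->H->R->F->L->C->refl->A->L'->C->R'->A->plug->F
Char 3 ('D'): step: R->7, L=7; D->plug->D->R->D->L->H->refl->B->L'->H->R'->A->plug->F
Char 4 ('A'): step: R->0, L->0 (L advanced); A->plug->F->R->D->L->D->refl->F->L'->H->R'->B->plug->B
Char 5 ('G'): step: R->1, L=0; G->plug->G->R->F->L->E->refl->G->L'->C->R'->E->plug->E
Char 6 ('C'): step: R->2, L=0; C->plug->C->R->D->L->D->refl->F->L'->H->R'->B->plug->B
Char 7 ('G'): step: R->3, L=0; G->plug->G->R->E->L->B->refl->H->L'->B->R'->F->plug->A

Answer: EFFBEBA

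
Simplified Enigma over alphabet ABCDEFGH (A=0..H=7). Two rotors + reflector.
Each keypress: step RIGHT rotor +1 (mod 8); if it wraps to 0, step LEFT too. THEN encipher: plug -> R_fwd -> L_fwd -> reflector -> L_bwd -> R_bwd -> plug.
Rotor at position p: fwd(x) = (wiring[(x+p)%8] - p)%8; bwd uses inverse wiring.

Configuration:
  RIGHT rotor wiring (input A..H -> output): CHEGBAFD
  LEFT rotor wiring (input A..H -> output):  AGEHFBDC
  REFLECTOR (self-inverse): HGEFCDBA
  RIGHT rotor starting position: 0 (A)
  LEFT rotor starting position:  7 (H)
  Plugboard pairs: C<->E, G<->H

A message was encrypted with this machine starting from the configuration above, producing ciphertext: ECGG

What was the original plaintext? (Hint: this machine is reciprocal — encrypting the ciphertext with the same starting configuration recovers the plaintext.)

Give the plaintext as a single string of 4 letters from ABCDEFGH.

Char 1 ('E'): step: R->1, L=7; E->plug->C->R->F->L->G->refl->B->L'->B->R'->H->plug->G
Char 2 ('C'): step: R->2, L=7; C->plug->E->R->D->L->F->refl->D->L'->A->R'->G->plug->H
Char 3 ('G'): step: R->3, L=7; G->plug->H->R->B->L->B->refl->G->L'->F->R'->C->plug->E
Char 4 ('G'): step: R->4, L=7; G->plug->H->R->C->L->H->refl->A->L'->E->R'->B->plug->B

Answer: GHEB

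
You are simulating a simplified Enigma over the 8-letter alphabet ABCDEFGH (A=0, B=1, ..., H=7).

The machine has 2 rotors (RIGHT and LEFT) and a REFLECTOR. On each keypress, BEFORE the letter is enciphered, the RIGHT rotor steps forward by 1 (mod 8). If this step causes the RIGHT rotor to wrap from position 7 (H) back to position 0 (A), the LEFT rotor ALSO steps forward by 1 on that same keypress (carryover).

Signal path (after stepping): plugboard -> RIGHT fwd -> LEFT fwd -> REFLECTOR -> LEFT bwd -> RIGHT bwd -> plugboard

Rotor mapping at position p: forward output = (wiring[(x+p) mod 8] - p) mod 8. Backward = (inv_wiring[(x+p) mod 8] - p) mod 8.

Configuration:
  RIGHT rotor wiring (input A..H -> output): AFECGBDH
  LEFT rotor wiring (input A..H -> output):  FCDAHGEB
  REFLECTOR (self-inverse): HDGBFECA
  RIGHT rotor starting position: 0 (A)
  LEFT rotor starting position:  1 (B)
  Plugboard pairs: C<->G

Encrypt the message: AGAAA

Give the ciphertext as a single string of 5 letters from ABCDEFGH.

Char 1 ('A'): step: R->1, L=1; A->plug->A->R->E->L->F->refl->E->L'->H->R'->H->plug->H
Char 2 ('G'): step: R->2, L=1; G->plug->C->R->E->L->F->refl->E->L'->H->R'->D->plug->D
Char 3 ('A'): step: R->3, L=1; A->plug->A->R->H->L->E->refl->F->L'->E->R'->E->plug->E
Char 4 ('A'): step: R->4, L=1; A->plug->A->R->C->L->H->refl->A->L'->G->R'->H->plug->H
Char 5 ('A'): step: R->5, L=1; A->plug->A->R->E->L->F->refl->E->L'->H->R'->F->plug->F

Answer: HDEHF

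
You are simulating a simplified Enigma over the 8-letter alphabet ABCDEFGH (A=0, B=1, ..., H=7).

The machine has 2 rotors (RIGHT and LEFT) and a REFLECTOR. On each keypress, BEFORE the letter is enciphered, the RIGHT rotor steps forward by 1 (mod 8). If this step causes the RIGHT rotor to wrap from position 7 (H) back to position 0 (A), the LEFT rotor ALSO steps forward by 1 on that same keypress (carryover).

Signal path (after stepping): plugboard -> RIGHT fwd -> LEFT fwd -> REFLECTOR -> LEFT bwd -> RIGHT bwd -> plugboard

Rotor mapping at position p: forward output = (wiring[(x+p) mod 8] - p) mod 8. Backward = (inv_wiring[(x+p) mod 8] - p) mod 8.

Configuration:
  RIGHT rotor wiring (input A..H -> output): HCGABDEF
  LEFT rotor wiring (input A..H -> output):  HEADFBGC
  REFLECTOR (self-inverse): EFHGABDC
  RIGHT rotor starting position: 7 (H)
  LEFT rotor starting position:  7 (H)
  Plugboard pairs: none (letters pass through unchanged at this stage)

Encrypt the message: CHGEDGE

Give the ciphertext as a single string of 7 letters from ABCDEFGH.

Char 1 ('C'): step: R->0, L->0 (L advanced); C->plug->C->R->G->L->G->refl->D->L'->D->R'->F->plug->F
Char 2 ('H'): step: R->1, L=0; H->plug->H->R->G->L->G->refl->D->L'->D->R'->F->plug->F
Char 3 ('G'): step: R->2, L=0; G->plug->G->R->F->L->B->refl->F->L'->E->R'->A->plug->A
Char 4 ('E'): step: R->3, L=0; E->plug->E->R->C->L->A->refl->E->L'->B->R'->D->plug->D
Char 5 ('D'): step: R->4, L=0; D->plug->D->R->B->L->E->refl->A->L'->C->R'->G->plug->G
Char 6 ('G'): step: R->5, L=0; G->plug->G->R->D->L->D->refl->G->L'->G->R'->A->plug->A
Char 7 ('E'): step: R->6, L=0; E->plug->E->R->A->L->H->refl->C->L'->H->R'->B->plug->B

Answer: FFADGAB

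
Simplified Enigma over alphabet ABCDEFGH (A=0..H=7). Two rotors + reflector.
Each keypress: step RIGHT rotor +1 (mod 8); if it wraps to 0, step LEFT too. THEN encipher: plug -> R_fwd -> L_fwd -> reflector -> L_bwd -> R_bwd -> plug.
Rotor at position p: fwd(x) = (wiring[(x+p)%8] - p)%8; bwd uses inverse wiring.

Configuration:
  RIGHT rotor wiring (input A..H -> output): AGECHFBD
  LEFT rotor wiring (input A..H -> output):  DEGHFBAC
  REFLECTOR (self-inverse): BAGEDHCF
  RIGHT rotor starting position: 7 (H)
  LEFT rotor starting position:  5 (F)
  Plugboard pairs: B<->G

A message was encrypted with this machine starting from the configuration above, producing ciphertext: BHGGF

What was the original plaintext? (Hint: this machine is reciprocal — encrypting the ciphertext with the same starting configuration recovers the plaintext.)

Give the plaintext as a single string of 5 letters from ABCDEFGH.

Answer: ECDFH

Derivation:
Char 1 ('B'): step: R->0, L->6 (L advanced); B->plug->G->R->B->L->E->refl->D->L'->H->R'->E->plug->E
Char 2 ('H'): step: R->1, L=6; H->plug->H->R->H->L->D->refl->E->L'->B->R'->C->plug->C
Char 3 ('G'): step: R->2, L=6; G->plug->B->R->A->L->C->refl->G->L'->D->R'->D->plug->D
Char 4 ('G'): step: R->3, L=6; G->plug->B->R->E->L->A->refl->B->L'->F->R'->F->plug->F
Char 5 ('F'): step: R->4, L=6; F->plug->F->R->C->L->F->refl->H->L'->G->R'->H->plug->H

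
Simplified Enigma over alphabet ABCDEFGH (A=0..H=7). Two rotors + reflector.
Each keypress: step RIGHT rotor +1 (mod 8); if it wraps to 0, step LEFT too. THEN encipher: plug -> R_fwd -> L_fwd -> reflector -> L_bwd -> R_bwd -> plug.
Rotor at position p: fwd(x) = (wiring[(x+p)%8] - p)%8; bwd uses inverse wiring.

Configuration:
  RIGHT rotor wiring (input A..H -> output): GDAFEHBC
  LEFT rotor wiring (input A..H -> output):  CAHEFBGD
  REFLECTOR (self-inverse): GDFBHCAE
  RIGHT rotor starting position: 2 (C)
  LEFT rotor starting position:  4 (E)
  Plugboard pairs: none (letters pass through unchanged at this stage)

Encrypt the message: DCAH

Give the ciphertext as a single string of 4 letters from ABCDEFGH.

Answer: GBDE

Derivation:
Char 1 ('D'): step: R->3, L=4; D->plug->D->R->G->L->D->refl->B->L'->A->R'->G->plug->G
Char 2 ('C'): step: R->4, L=4; C->plug->C->R->F->L->E->refl->H->L'->D->R'->B->plug->B
Char 3 ('A'): step: R->5, L=4; A->plug->A->R->C->L->C->refl->F->L'->B->R'->D->plug->D
Char 4 ('H'): step: R->6, L=4; H->plug->H->R->B->L->F->refl->C->L'->C->R'->E->plug->E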